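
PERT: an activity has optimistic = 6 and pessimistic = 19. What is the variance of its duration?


σ² = ((p - o) / 6)² = (p - o)² / 36
= (19 - 6)² / 36
= 13² / 36
= 169 / 36
= 4.6944


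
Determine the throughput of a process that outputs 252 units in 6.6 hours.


Throughput = units / time
= 252 / 6.6
= 38.2 units/hour


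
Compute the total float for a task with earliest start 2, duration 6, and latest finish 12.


EF = ES + duration = 2 + 6 = 8
LS = LF - duration = 12 - 6 = 6
Total Float = LF - EF = 12 - 8
(or LS - ES = 6 - 2)
= 4


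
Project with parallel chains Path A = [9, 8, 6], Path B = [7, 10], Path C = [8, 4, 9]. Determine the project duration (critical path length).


Path A: 9 + 8 + 6 = 23
Path B: 7 + 10 = 17
Path C: 8 + 4 + 9 = 21
Critical path = longest = max(23, 17, 21)
= 23 (Path A)


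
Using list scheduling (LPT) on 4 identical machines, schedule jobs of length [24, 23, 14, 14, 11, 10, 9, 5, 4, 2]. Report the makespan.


Jobs (LPT sorted): [24, 23, 14, 14, 11, 10, 9, 5, 4, 2]
Machines: 4
  J=24 → Machine 1 (load: 0+24=24)
  J=23 → Machine 2 (load: 0+23=23)
  J=14 → Machine 3 (load: 0+14=14)
  J=14 → Machine 4 (load: 0+14=14)
  J=11 → Machine 3 (load: 14+11=25)
  J=10 → Machine 4 (load: 14+10=24)
  J=9 → Machine 2 (load: 23+9=32)
  J=5 → Machine 1 (load: 24+5=29)
  J=4 → Machine 4 (load: 24+4=28)
  J=2 → Machine 3 (load: 25+2=27)
Machine loads: [29, 32, 27, 28]
Makespan = max = 32 time units


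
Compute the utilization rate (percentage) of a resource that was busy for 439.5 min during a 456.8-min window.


Utilization = busy / total × 100
= 439.5 / 456.8 × 100
= 96.2%


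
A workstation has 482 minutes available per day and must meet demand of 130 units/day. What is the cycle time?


Cycle time = available time / demand
= 482 / 130
= 3.71 min/unit


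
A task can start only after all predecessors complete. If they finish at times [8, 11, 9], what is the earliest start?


ES = max of all predecessor completion times
Predecessors: [8, 11, 9]
ES = max(8, 11, 9)
= 11


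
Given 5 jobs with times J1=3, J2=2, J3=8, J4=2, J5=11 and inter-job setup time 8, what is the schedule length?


Makespan = Σ processing + (n-1) × setup
= (3 + 2 + 8 + 2 + 11) + (5-1)×8
= 26 + 32
= 58 time units


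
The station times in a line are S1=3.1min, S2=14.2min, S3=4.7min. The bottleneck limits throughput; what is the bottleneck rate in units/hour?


Bottleneck = longest station time
Station times: [3.1, 14.2, 4.7]
Max = 14.2 min
Rate = 60 / 14.2
= 4.23 units/hour (bottleneck: 14.2min)


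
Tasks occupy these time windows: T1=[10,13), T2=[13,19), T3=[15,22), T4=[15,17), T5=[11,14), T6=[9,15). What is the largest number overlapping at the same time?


Check each time point for overlaps:
  t=11: 3 tasks active (T1, T5, T6)
Max concurrent = 3


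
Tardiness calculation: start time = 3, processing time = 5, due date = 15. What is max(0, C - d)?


Completion = start + processing = 3 + 5 = 8
Tardiness = max(0, C - d) = max(0, 8 - 15)
= max(0, -7)
= 0


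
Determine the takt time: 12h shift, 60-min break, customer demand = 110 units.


Available = 12×60 - 60 = 660 min
Takt time = 660 / 110
= 6.00 min/unit


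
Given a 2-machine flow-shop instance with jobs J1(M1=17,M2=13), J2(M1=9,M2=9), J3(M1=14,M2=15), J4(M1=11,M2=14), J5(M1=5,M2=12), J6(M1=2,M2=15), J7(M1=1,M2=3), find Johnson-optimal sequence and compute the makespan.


Johnson's rule:
Group 1 (M1≤M2, sort by M1): ['J7', 'J6', 'J5', 'J2', 'J4', 'J3']
Group 2 (M1>M2, sort desc M2): ['J1']
Sequence: J7 → J6 → J5 → J2 → J4 → J3 → J1
Makespan calculation:
  J7: M1 done=1, M2 done=4
  J6: M1 done=3, M2 done=19
  J5: M1 done=8, M2 done=31
  J2: M1 done=17, M2 done=40
  J4: M1 done=28, M2 done=54
  J3: M1 done=42, M2 done=69
  J1: M1 done=59, M2 done=82
= Sequence: J7 → J6 → J5 → J2 → J4 → J3 → J1, Makespan: 82


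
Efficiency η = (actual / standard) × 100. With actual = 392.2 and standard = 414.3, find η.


Efficiency = (actual / standard) × 100
= (392.2 / 414.3) × 100
= 94.7%


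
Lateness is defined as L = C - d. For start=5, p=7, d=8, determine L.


Completion = 5 + 7 = 12
Lateness = C - d = 12 - 8
= 4


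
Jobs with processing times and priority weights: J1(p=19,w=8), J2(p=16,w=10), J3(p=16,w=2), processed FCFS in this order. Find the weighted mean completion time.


Completion times:
  J1: C=19, w×C=8×19=152
  J2: C=35, w×C=10×35=350
  J3: C=51, w×C=2×51=102
Sum w×C = 604
Sum w = 20
Weighted avg = 604/20
= 30.20


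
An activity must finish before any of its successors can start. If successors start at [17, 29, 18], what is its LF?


LF = min of all successor start times
Successors start at: [17, 29, 18]
LF = min(17, 29, 18)
= 17


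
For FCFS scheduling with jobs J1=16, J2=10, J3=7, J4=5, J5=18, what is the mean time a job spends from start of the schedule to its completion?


Completion times:
  J1: completes at 16
  J2: completes at 26
  J3: completes at 33
  J4: completes at 38
  J5: completes at 56
Sum = 169
Average = 169/5
= 33.80


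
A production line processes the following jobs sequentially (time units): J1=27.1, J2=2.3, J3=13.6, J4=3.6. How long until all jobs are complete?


Sequential makespan: sum all processing times
= 27.1 + 2.3 + 13.6 + 3.6
= 46.6 time units


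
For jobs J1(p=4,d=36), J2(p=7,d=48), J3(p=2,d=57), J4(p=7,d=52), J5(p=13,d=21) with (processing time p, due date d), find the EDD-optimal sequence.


EDD: sort by earliest due date
  J5: d=21, p=13
  J1: d=36, p=4
  J2: d=48, p=7
  J4: d=52, p=7
  J3: d=57, p=2
Order: J5 → J1 → J2 → J4 → J3


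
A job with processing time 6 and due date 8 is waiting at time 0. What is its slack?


Slack = due - current_time - processing
= 8 - 0 - 6
= 2


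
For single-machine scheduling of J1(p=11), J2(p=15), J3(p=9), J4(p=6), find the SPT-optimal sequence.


SPT: sort by shortest processing time
  J4: p=6
  J3: p=9
  J1: p=11
  J2: p=15
Order: J4 → J3 → J1 → J2


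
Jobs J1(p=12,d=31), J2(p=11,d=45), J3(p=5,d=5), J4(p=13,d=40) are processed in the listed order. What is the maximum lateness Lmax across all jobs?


Lateness per job (L = C - d):
  J1: C=12, d=31, L=-19
  J2: C=23, d=45, L=-22
  J3: C=28, d=5, L=23
  J4: C=41, d=40, L=1
Lmax = max(-19, -22, 23, 1)
= 23


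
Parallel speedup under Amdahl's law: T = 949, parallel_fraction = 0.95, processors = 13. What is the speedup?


Amdahl's law: T_p = T × ((1-p) + p/N)
= 949 × ((1-0.95) + 0.95/13)
= 949 × (0.05 + 0.0731)
= 949 × 0.1231
= 116.80
Speedup = 949/116.80
= 8.12×


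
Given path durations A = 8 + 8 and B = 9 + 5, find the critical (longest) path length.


Path A: 8 + 8 = 16
Path B: 9 + 5 = 14
Critical path = longest = max(16, 14)
= 16 (Path A)


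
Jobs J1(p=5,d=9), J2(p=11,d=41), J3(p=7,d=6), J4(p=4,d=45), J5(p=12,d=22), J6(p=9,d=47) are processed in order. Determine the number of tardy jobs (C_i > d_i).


Completion vs due date:
  J1: C=5, d=9 → on time
  J2: C=16, d=41 → on time
  J3: C=23, d=6 → TARDY
  J4: C=27, d=45 → on time
  J5: C=39, d=22 → TARDY
  J6: C=48, d=47 → TARDY
Tardy jobs: J3, J5, J6
Count = 3


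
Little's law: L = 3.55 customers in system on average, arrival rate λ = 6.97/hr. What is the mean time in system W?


Little's law: L = λW → W = L / λ
= 3.55 / 6.97
= 0.51 hours


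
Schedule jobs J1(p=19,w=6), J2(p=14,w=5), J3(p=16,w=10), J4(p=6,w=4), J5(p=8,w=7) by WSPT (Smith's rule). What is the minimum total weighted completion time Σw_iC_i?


WSPT order (by p/w): J5 → J4 → J3 → J2 → J1
  J5: C=8, w·C=7×8=56
  J4: C=14, w·C=4×14=56
  J3: C=30, w·C=10×30=300
  J2: C=44, w·C=5×44=220
  J1: C=63, w·C=6×63=378
Σ w·C = 1010
= 1010


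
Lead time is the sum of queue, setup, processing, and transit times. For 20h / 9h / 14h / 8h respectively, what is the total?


Lead time = queue + setup + processing + transit
= 20 + 9 + 14 + 8
= 51 hours


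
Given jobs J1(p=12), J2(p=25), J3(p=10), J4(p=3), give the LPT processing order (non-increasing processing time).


LPT: sort by longest processing time first
  J2: p=25
  J1: p=12
  J3: p=10
  J4: p=3
Order: J2 → J1 → J3 → J4


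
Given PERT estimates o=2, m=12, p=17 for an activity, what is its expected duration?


te = (o + 4m + p) / 6
= (2 + 4×12 + 17) / 6
= (2 + 48 + 17) / 6
= 67 / 6
= 11.17


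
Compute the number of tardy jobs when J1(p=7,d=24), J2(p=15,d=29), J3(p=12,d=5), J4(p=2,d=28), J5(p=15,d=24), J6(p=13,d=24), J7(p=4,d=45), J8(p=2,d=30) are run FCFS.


Completion vs due date:
  J1: C=7, d=24 → on time
  J2: C=22, d=29 → on time
  J3: C=34, d=5 → TARDY
  J4: C=36, d=28 → TARDY
  J5: C=51, d=24 → TARDY
  J6: C=64, d=24 → TARDY
  J7: C=68, d=45 → TARDY
  J8: C=70, d=30 → TARDY
Tardy jobs: J3, J4, J5, J6, J7, J8
Count = 6


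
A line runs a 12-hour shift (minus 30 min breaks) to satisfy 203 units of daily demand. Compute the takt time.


Available = 12×60 - 30 = 690 min
Takt time = 690 / 203
= 3.40 min/unit


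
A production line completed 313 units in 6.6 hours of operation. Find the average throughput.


Throughput = units / time
= 313 / 6.6
= 47.4 units/hour


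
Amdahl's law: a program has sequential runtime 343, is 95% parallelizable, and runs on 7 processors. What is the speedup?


Amdahl's law: T_p = T × ((1-p) + p/N)
= 343 × ((1-0.95) + 0.95/7)
= 343 × (0.05 + 0.1357)
= 343 × 0.1857
= 63.70
Speedup = 343/63.70
= 5.38×


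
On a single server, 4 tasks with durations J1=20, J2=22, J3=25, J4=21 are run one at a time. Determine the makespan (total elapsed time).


Sequential makespan: sum all processing times
= 20 + 22 + 25 + 21
= 88 time units


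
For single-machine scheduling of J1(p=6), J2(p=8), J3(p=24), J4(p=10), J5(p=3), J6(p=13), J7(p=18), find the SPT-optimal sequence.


SPT: sort by shortest processing time
  J5: p=3
  J1: p=6
  J2: p=8
  J4: p=10
  J6: p=13
  J7: p=18
  J3: p=24
Order: J5 → J1 → J2 → J4 → J6 → J7 → J3


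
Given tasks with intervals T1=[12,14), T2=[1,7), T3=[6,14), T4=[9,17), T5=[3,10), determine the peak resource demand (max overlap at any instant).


Check each time point for overlaps:
  t=6: 3 tasks active (T2, T3, T5)
Max concurrent = 3


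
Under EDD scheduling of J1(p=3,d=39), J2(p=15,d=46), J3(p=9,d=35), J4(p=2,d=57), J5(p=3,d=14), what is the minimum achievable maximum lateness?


EDD order: J5 → J3 → J1 → J2 → J4
Completion and lateness:
  J5: C=3, d=14, L=3-14=-11
  J3: C=12, d=35, L=12-35=-23
  J1: C=15, d=39, L=15-39=-24
  J2: C=30, d=46, L=30-46=-16
  J4: C=32, d=57, L=32-57=-25
Lmax = max(-11, -23, -24, -16, -25)
= -11


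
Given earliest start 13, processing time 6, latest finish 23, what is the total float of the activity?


EF = ES + duration = 13 + 6 = 19
LS = LF - duration = 23 - 6 = 17
Total Float = LF - EF = 23 - 19
(or LS - ES = 17 - 13)
= 4


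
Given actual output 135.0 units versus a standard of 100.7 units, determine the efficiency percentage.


Efficiency = (actual / standard) × 100
= (135.0 / 100.7) × 100
= 134.1%


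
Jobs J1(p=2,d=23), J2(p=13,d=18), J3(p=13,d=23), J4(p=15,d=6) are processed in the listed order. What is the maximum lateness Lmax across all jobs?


Lateness per job (L = C - d):
  J1: C=2, d=23, L=-21
  J2: C=15, d=18, L=-3
  J3: C=28, d=23, L=5
  J4: C=43, d=6, L=37
Lmax = max(-21, -3, 5, 37)
= 37


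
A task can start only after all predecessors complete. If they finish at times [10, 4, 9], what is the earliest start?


ES = max of all predecessor completion times
Predecessors: [10, 4, 9]
ES = max(10, 4, 9)
= 10


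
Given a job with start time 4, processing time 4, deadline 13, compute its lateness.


Completion = 4 + 4 = 8
Lateness = C - d = 8 - 13
= -5


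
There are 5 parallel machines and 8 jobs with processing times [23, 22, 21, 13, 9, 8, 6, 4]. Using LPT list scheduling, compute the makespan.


Jobs (LPT sorted): [23, 22, 21, 13, 9, 8, 6, 4]
Machines: 5
  J=23 → Machine 1 (load: 0+23=23)
  J=22 → Machine 2 (load: 0+22=22)
  J=21 → Machine 3 (load: 0+21=21)
  J=13 → Machine 4 (load: 0+13=13)
  J=9 → Machine 5 (load: 0+9=9)
  J=8 → Machine 5 (load: 9+8=17)
  J=6 → Machine 4 (load: 13+6=19)
  J=4 → Machine 5 (load: 17+4=21)
Machine loads: [23, 22, 21, 19, 21]
Makespan = max = 23 time units


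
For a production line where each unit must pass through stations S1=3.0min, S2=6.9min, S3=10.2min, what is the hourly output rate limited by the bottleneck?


Bottleneck = longest station time
Station times: [3.0, 6.9, 10.2]
Max = 10.2 min
Rate = 60 / 10.2
= 5.88 units/hour (bottleneck: 10.2min)


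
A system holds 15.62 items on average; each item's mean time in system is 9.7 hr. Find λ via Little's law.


Little's law: L = λW → λ = L / W
= 15.62 / 9.7
= 1.61 per hour


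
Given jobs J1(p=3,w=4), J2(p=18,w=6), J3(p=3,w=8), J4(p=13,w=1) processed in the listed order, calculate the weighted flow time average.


Completion times:
  J1: C=3, w×C=4×3=12
  J2: C=21, w×C=6×21=126
  J3: C=24, w×C=8×24=192
  J4: C=37, w×C=1×37=37
Sum w×C = 367
Sum w = 19
Weighted avg = 367/19
= 19.32


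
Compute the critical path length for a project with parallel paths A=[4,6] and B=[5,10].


Path A: 4 + 6 = 10
Path B: 5 + 10 = 15
Critical path = longest = max(10, 15)
= 15 (Path B)


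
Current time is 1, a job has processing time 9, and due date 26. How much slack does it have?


Slack = due - current_time - processing
= 26 - 1 - 9
= 16


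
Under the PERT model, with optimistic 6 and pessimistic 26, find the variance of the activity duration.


σ² = ((p - o) / 6)² = (p - o)² / 36
= (26 - 6)² / 36
= 20² / 36
= 400 / 36
= 11.1111


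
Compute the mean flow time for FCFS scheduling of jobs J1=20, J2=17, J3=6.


Completion times:
  J1: completes at 20
  J2: completes at 37
  J3: completes at 43
Sum = 100
Average = 100/3
= 33.33


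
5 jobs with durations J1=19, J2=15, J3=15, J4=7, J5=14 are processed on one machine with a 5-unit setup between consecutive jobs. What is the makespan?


Makespan = Σ processing + (n-1) × setup
= (19 + 15 + 15 + 7 + 14) + (5-1)×5
= 70 + 20
= 90 time units


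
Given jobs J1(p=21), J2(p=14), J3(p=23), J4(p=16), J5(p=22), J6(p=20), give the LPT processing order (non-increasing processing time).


LPT: sort by longest processing time first
  J3: p=23
  J5: p=22
  J1: p=21
  J6: p=20
  J4: p=16
  J2: p=14
Order: J3 → J5 → J1 → J6 → J4 → J2


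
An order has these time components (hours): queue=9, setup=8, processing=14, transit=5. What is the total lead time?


Lead time = queue + setup + processing + transit
= 9 + 8 + 14 + 5
= 36 hours


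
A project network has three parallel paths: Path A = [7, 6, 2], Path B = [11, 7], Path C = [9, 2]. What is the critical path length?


Path A: 7 + 6 + 2 = 15
Path B: 11 + 7 = 18
Path C: 9 + 2 = 11
Critical path = longest = max(15, 18, 11)
= 18 (Path B)


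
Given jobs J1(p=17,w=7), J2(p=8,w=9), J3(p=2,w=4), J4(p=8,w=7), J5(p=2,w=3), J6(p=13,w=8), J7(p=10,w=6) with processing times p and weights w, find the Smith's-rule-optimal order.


WSPT (Smith's rule): sort by p/w ascending
  J3: p/w = 2/4 = 0.500
  J5: p/w = 2/3 = 0.667
  J2: p/w = 8/9 = 0.889
  J4: p/w = 8/7 = 1.143
  J6: p/w = 13/8 = 1.625
  J7: p/w = 10/6 = 1.667
  J1: p/w = 17/7 = 2.429
Order: J3 → J5 → J2 → J4 → J6 → J7 → J1


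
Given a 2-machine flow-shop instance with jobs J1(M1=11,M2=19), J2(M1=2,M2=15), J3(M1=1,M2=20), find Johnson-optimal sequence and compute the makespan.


Johnson's rule:
Group 1 (M1≤M2, sort by M1): ['J3', 'J2', 'J1']
Group 2 (M1>M2, sort desc M2): []
Sequence: J3 → J2 → J1
Makespan calculation:
  J3: M1 done=1, M2 done=21
  J2: M1 done=3, M2 done=36
  J1: M1 done=14, M2 done=55
= Sequence: J3 → J2 → J1, Makespan: 55


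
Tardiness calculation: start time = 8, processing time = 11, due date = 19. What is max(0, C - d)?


Completion = start + processing = 8 + 11 = 19
Tardiness = max(0, C - d) = max(0, 19 - 19)
= max(0, 0)
= 0


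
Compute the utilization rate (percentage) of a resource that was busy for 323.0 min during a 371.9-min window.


Utilization = busy / total × 100
= 323.0 / 371.9 × 100
= 86.9%


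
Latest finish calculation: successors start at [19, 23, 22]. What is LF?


LF = min of all successor start times
Successors start at: [19, 23, 22]
LF = min(19, 23, 22)
= 19


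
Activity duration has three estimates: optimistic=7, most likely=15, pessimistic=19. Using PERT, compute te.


te = (o + 4m + p) / 6
= (7 + 4×15 + 19) / 6
= (7 + 60 + 19) / 6
= 86 / 6
= 14.33


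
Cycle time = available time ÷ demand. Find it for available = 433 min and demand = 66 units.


Cycle time = available time / demand
= 433 / 66
= 6.56 min/unit


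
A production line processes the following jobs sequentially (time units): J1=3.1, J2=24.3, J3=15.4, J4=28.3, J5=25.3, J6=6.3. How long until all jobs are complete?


Sequential makespan: sum all processing times
= 3.1 + 24.3 + 15.4 + 28.3 + 25.3 + 6.3
= 102.7 time units


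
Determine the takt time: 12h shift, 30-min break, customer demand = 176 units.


Available = 12×60 - 30 = 690 min
Takt time = 690 / 176
= 3.92 min/unit


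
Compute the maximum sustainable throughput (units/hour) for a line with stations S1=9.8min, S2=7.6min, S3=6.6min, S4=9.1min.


Bottleneck = longest station time
Station times: [9.8, 7.6, 6.6, 9.1]
Max = 9.8 min
Rate = 60 / 9.8
= 6.12 units/hour (bottleneck: 9.8min)


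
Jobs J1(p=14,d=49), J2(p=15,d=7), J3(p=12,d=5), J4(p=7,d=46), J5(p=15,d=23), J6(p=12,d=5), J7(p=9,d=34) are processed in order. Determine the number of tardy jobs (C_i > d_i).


Completion vs due date:
  J1: C=14, d=49 → on time
  J2: C=29, d=7 → TARDY
  J3: C=41, d=5 → TARDY
  J4: C=48, d=46 → TARDY
  J5: C=63, d=23 → TARDY
  J6: C=75, d=5 → TARDY
  J7: C=84, d=34 → TARDY
Tardy jobs: J2, J3, J4, J5, J6, J7
Count = 6


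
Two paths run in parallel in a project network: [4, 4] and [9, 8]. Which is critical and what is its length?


Path A: 4 + 4 = 8
Path B: 9 + 8 = 17
Critical path = longest = max(8, 17)
= 17 (Path B)


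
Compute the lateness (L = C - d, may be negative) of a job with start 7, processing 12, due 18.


Completion = 7 + 12 = 19
Lateness = C - d = 19 - 18
= 1


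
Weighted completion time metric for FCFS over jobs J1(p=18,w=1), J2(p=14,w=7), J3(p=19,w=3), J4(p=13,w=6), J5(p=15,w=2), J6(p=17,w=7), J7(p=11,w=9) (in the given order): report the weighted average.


Completion times:
  J1: C=18, w×C=1×18=18
  J2: C=32, w×C=7×32=224
  J3: C=51, w×C=3×51=153
  J4: C=64, w×C=6×64=384
  J5: C=79, w×C=2×79=158
  J6: C=96, w×C=7×96=672
  J7: C=107, w×C=9×107=963
Sum w×C = 2572
Sum w = 35
Weighted avg = 2572/35
= 73.49


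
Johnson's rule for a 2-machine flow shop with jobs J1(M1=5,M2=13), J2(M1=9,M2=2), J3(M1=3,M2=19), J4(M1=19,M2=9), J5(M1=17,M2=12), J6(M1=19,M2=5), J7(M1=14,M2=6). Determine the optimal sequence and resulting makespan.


Johnson's rule:
Group 1 (M1≤M2, sort by M1): ['J3', 'J1']
Group 2 (M1>M2, sort desc M2): ['J5', 'J4', 'J7', 'J6', 'J2']
Sequence: J3 → J1 → J5 → J4 → J7 → J6 → J2
Makespan calculation:
  J3: M1 done=3, M2 done=22
  J1: M1 done=8, M2 done=35
  J5: M1 done=25, M2 done=47
  J4: M1 done=44, M2 done=56
  J7: M1 done=58, M2 done=64
  J6: M1 done=77, M2 done=82
  J2: M1 done=86, M2 done=88
= Sequence: J3 → J1 → J5 → J4 → J7 → J6 → J2, Makespan: 88


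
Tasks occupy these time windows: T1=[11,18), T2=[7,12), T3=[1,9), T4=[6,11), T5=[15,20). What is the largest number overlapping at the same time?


Check each time point for overlaps:
  t=7: 3 tasks active (T2, T3, T4)
Max concurrent = 3


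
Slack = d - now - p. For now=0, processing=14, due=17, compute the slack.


Slack = due - current_time - processing
= 17 - 0 - 14
= 3


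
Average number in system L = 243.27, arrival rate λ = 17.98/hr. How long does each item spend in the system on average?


Little's law: L = λW → W = L / λ
= 243.27 / 17.98
= 13.53 hours


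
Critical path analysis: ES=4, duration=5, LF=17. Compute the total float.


EF = ES + duration = 4 + 5 = 9
LS = LF - duration = 17 - 5 = 12
Total Float = LF - EF = 17 - 9
(or LS - ES = 12 - 4)
= 8


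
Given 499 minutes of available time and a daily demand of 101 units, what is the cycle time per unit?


Cycle time = available time / demand
= 499 / 101
= 4.94 min/unit


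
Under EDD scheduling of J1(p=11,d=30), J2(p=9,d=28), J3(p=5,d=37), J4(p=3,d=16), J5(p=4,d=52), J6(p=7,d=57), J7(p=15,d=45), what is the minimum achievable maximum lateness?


EDD order: J4 → J2 → J1 → J3 → J7 → J5 → J6
Completion and lateness:
  J4: C=3, d=16, L=3-16=-13
  J2: C=12, d=28, L=12-28=-16
  J1: C=23, d=30, L=23-30=-7
  J3: C=28, d=37, L=28-37=-9
  J7: C=43, d=45, L=43-45=-2
  J5: C=47, d=52, L=47-52=-5
  J6: C=54, d=57, L=54-57=-3
Lmax = max(-13, -16, -7, -9, -2, -5, -3)
= -2


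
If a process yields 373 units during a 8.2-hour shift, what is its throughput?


Throughput = units / time
= 373 / 8.2
= 45.5 units/hour


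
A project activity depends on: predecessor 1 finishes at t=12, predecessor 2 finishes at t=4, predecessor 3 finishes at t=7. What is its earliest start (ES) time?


ES = max of all predecessor completion times
Predecessors: [12, 4, 7]
ES = max(12, 4, 7)
= 12


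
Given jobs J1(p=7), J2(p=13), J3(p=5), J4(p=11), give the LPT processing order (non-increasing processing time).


LPT: sort by longest processing time first
  J2: p=13
  J4: p=11
  J1: p=7
  J3: p=5
Order: J2 → J4 → J1 → J3


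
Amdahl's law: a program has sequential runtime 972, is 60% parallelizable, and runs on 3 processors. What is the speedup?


Amdahl's law: T_p = T × ((1-p) + p/N)
= 972 × ((1-0.6) + 0.6/3)
= 972 × (0.40 + 0.2000)
= 972 × 0.6000
= 583.20
Speedup = 972/583.20
= 1.67×


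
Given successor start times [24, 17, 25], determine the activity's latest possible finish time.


LF = min of all successor start times
Successors start at: [24, 17, 25]
LF = min(24, 17, 25)
= 17


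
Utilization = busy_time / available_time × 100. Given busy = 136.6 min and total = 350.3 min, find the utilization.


Utilization = busy / total × 100
= 136.6 / 350.3 × 100
= 39.0%


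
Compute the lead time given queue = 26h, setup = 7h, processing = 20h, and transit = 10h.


Lead time = queue + setup + processing + transit
= 26 + 7 + 20 + 10
= 63 hours


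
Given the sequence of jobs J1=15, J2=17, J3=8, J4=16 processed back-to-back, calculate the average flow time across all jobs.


Completion times:
  J1: completes at 15
  J2: completes at 32
  J3: completes at 40
  J4: completes at 56
Sum = 143
Average = 143/4
= 35.75


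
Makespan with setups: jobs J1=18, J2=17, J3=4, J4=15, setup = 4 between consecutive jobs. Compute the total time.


Makespan = Σ processing + (n-1) × setup
= (18 + 17 + 4 + 15) + (4-1)×4
= 54 + 12
= 66 time units


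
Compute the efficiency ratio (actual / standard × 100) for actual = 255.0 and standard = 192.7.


Efficiency = (actual / standard) × 100
= (255.0 / 192.7) × 100
= 132.3%


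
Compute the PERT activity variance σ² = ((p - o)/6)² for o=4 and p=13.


σ² = ((p - o) / 6)² = (p - o)² / 36
= (13 - 4)² / 36
= 9² / 36
= 81 / 36
= 2.2500


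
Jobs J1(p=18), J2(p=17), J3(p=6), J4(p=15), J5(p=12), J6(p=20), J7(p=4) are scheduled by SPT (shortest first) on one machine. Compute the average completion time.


SPT order: J7 → J3 → J5 → J4 → J2 → J1 → J6
Completion times:
  J7: C=4
  J3: C=10
  J5: C=22
  J4: C=37
  J2: C=54
  J1: C=72
  J6: C=92
Sum = 291, n = 7
Mean flow = 291/7
= 41.57


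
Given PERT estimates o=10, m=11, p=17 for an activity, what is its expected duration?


te = (o + 4m + p) / 6
= (10 + 4×11 + 17) / 6
= (10 + 44 + 17) / 6
= 71 / 6
= 11.83


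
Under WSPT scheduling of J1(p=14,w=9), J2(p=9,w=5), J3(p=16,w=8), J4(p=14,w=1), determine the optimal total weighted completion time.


WSPT order (by p/w): J1 → J2 → J3 → J4
  J1: C=14, w·C=9×14=126
  J2: C=23, w·C=5×23=115
  J3: C=39, w·C=8×39=312
  J4: C=53, w·C=1×53=53
Σ w·C = 606
= 606


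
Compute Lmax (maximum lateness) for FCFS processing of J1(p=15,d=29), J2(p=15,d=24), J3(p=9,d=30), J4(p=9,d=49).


Lateness per job (L = C - d):
  J1: C=15, d=29, L=-14
  J2: C=30, d=24, L=6
  J3: C=39, d=30, L=9
  J4: C=48, d=49, L=-1
Lmax = max(-14, 6, 9, -1)
= 9


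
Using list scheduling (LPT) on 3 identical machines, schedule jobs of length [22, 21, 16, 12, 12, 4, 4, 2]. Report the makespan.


Jobs (LPT sorted): [22, 21, 16, 12, 12, 4, 4, 2]
Machines: 3
  J=22 → Machine 1 (load: 0+22=22)
  J=21 → Machine 2 (load: 0+21=21)
  J=16 → Machine 3 (load: 0+16=16)
  J=12 → Machine 3 (load: 16+12=28)
  J=12 → Machine 2 (load: 21+12=33)
  J=4 → Machine 1 (load: 22+4=26)
  J=4 → Machine 1 (load: 26+4=30)
  J=2 → Machine 3 (load: 28+2=30)
Machine loads: [30, 33, 30]
Makespan = max = 33 time units


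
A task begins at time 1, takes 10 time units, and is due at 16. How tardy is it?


Completion = start + processing = 1 + 10 = 11
Tardiness = max(0, C - d) = max(0, 11 - 16)
= max(0, -5)
= 0


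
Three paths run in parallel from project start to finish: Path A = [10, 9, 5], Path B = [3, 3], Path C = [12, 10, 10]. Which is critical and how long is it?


Path A: 10 + 9 + 5 = 24
Path B: 3 + 3 = 6
Path C: 12 + 10 + 10 = 32
Critical path = longest = max(24, 6, 32)
= 32 (Path C)


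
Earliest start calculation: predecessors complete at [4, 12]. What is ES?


ES = max of all predecessor completion times
Predecessors: [4, 12]
ES = max(4, 12)
= 12


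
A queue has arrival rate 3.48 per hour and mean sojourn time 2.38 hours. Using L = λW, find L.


Little's law: L = λ × W
= 3.48 × 2.38
= 8.28


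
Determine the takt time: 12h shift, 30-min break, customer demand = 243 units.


Available = 12×60 - 30 = 690 min
Takt time = 690 / 243
= 2.84 min/unit


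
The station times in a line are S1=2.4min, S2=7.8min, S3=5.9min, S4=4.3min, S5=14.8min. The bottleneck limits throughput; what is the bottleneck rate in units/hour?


Bottleneck = longest station time
Station times: [2.4, 7.8, 5.9, 4.3, 14.8]
Max = 14.8 min
Rate = 60 / 14.8
= 4.05 units/hour (bottleneck: 14.8min)


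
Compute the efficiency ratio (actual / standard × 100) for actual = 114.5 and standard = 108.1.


Efficiency = (actual / standard) × 100
= (114.5 / 108.1) × 100
= 105.9%


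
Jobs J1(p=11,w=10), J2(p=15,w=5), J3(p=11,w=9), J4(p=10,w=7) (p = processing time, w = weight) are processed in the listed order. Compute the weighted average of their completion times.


Completion times:
  J1: C=11, w×C=10×11=110
  J2: C=26, w×C=5×26=130
  J3: C=37, w×C=9×37=333
  J4: C=47, w×C=7×47=329
Sum w×C = 902
Sum w = 31
Weighted avg = 902/31
= 29.10


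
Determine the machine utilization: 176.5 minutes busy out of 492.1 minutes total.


Utilization = busy / total × 100
= 176.5 / 492.1 × 100
= 35.9%


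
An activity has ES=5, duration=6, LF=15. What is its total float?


EF = ES + duration = 5 + 6 = 11
LS = LF - duration = 15 - 6 = 9
Total Float = LF - EF = 15 - 11
(or LS - ES = 9 - 5)
= 4


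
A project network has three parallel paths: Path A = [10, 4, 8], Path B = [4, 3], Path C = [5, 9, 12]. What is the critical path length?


Path A: 10 + 4 + 8 = 22
Path B: 4 + 3 = 7
Path C: 5 + 9 + 12 = 26
Critical path = longest = max(22, 7, 26)
= 26 (Path C)


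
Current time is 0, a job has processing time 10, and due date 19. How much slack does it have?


Slack = due - current_time - processing
= 19 - 0 - 10
= 9


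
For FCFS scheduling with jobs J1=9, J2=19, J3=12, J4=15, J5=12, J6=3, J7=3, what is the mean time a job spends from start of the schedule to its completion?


Completion times:
  J1: completes at 9
  J2: completes at 28
  J3: completes at 40
  J4: completes at 55
  J5: completes at 67
  J6: completes at 70
  J7: completes at 73
Sum = 342
Average = 342/7
= 48.86


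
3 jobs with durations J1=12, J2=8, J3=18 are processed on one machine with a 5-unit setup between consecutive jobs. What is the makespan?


Makespan = Σ processing + (n-1) × setup
= (12 + 8 + 18) + (3-1)×5
= 38 + 10
= 48 time units


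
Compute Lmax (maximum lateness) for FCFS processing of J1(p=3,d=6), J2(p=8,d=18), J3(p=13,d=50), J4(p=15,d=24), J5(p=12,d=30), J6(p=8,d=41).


Lateness per job (L = C - d):
  J1: C=3, d=6, L=-3
  J2: C=11, d=18, L=-7
  J3: C=24, d=50, L=-26
  J4: C=39, d=24, L=15
  J5: C=51, d=30, L=21
  J6: C=59, d=41, L=18
Lmax = max(-3, -7, -26, 15, 21, 18)
= 21


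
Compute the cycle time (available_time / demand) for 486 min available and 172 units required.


Cycle time = available time / demand
= 486 / 172
= 2.83 min/unit


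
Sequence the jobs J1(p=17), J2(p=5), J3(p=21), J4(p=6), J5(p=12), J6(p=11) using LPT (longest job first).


LPT: sort by longest processing time first
  J3: p=21
  J1: p=17
  J5: p=12
  J6: p=11
  J4: p=6
  J2: p=5
Order: J3 → J1 → J5 → J6 → J4 → J2


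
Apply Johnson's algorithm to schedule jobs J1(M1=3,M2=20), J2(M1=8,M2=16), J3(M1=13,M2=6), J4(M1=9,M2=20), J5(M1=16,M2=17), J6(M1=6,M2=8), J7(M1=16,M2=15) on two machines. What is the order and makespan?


Johnson's rule:
Group 1 (M1≤M2, sort by M1): ['J1', 'J6', 'J2', 'J4', 'J5']
Group 2 (M1>M2, sort desc M2): ['J7', 'J3']
Sequence: J1 → J6 → J2 → J4 → J5 → J7 → J3
Makespan calculation:
  J1: M1 done=3, M2 done=23
  J6: M1 done=9, M2 done=31
  J2: M1 done=17, M2 done=47
  J4: M1 done=26, M2 done=67
  J5: M1 done=42, M2 done=84
  J7: M1 done=58, M2 done=99
  J3: M1 done=71, M2 done=105
= Sequence: J1 → J6 → J2 → J4 → J5 → J7 → J3, Makespan: 105


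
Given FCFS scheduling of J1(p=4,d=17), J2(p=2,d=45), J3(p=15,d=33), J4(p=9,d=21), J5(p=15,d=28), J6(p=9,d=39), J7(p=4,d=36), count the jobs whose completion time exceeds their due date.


Completion vs due date:
  J1: C=4, d=17 → on time
  J2: C=6, d=45 → on time
  J3: C=21, d=33 → on time
  J4: C=30, d=21 → TARDY
  J5: C=45, d=28 → TARDY
  J6: C=54, d=39 → TARDY
  J7: C=58, d=36 → TARDY
Tardy jobs: J4, J5, J6, J7
Count = 4


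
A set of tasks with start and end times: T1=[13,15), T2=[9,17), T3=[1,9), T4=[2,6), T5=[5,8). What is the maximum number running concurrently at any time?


Check each time point for overlaps:
  t=5: 3 tasks active (T3, T4, T5)
Max concurrent = 3


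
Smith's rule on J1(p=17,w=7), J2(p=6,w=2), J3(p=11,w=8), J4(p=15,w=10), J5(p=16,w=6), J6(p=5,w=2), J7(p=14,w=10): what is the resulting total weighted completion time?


WSPT order (by p/w): J3 → J7 → J4 → J1 → J6 → J5 → J2
  J3: C=11, w·C=8×11=88
  J7: C=25, w·C=10×25=250
  J4: C=40, w·C=10×40=400
  J1: C=57, w·C=7×57=399
  J6: C=62, w·C=2×62=124
  J5: C=78, w·C=6×78=468
  J2: C=84, w·C=2×84=168
Σ w·C = 1897
= 1897


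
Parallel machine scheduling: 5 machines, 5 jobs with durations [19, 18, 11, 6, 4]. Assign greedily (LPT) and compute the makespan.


Jobs (LPT sorted): [19, 18, 11, 6, 4]
Machines: 5
  J=19 → Machine 1 (load: 0+19=19)
  J=18 → Machine 2 (load: 0+18=18)
  J=11 → Machine 3 (load: 0+11=11)
  J=6 → Machine 4 (load: 0+6=6)
  J=4 → Machine 5 (load: 0+4=4)
Machine loads: [19, 18, 11, 6, 4]
Makespan = max = 19 time units


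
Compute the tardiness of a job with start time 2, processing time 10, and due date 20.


Completion = start + processing = 2 + 10 = 12
Tardiness = max(0, C - d) = max(0, 12 - 20)
= max(0, -8)
= 0


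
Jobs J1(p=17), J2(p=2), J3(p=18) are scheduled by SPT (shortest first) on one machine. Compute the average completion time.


SPT order: J2 → J1 → J3
Completion times:
  J2: C=2
  J1: C=19
  J3: C=37
Sum = 58, n = 3
Mean flow = 58/3
= 19.33


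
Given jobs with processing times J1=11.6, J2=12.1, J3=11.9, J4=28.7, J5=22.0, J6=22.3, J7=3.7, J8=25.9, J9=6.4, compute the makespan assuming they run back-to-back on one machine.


Sequential makespan: sum all processing times
= 11.6 + 12.1 + 11.9 + 28.7 + 22.0 + 22.3 + 3.7 + 25.9 + 6.4
= 144.6 time units


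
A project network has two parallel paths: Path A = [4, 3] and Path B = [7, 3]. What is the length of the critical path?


Path A: 4 + 3 = 7
Path B: 7 + 3 = 10
Critical path = longest = max(7, 10)
= 10 (Path B)


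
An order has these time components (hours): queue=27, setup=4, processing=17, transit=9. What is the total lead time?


Lead time = queue + setup + processing + transit
= 27 + 4 + 17 + 9
= 57 hours


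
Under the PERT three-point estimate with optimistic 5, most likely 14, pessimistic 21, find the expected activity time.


te = (o + 4m + p) / 6
= (5 + 4×14 + 21) / 6
= (5 + 56 + 21) / 6
= 82 / 6
= 13.67


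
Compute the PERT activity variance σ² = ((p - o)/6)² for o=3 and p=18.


σ² = ((p - o) / 6)² = (p - o)² / 36
= (18 - 3)² / 36
= 15² / 36
= 225 / 36
= 6.2500


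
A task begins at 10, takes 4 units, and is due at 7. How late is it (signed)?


Completion = 10 + 4 = 14
Lateness = C - d = 14 - 7
= 7


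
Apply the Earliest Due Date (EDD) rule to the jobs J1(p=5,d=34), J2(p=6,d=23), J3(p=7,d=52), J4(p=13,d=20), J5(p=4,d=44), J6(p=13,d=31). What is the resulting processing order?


EDD: sort by earliest due date
  J4: d=20, p=13
  J2: d=23, p=6
  J6: d=31, p=13
  J1: d=34, p=5
  J5: d=44, p=4
  J3: d=52, p=7
Order: J4 → J2 → J6 → J1 → J5 → J3


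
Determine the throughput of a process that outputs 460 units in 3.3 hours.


Throughput = units / time
= 460 / 3.3
= 139.4 units/hour


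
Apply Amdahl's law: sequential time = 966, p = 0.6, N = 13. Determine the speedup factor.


Amdahl's law: T_p = T × ((1-p) + p/N)
= 966 × ((1-0.6) + 0.6/13)
= 966 × (0.40 + 0.0462)
= 966 × 0.4462
= 430.98
Speedup = 966/430.98
= 2.24×


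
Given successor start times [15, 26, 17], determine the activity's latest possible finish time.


LF = min of all successor start times
Successors start at: [15, 26, 17]
LF = min(15, 26, 17)
= 15


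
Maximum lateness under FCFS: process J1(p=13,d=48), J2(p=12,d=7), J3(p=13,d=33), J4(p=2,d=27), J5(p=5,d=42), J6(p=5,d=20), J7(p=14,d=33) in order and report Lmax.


Lateness per job (L = C - d):
  J1: C=13, d=48, L=-35
  J2: C=25, d=7, L=18
  J3: C=38, d=33, L=5
  J4: C=40, d=27, L=13
  J5: C=45, d=42, L=3
  J6: C=50, d=20, L=30
  J7: C=64, d=33, L=31
Lmax = max(-35, 18, 5, 13, 3, 30, 31)
= 31


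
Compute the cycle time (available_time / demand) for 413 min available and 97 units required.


Cycle time = available time / demand
= 413 / 97
= 4.26 min/unit


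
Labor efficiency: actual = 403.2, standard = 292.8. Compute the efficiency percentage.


Efficiency = (actual / standard) × 100
= (403.2 / 292.8) × 100
= 137.7%


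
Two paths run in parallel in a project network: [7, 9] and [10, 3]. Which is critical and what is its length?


Path A: 7 + 9 = 16
Path B: 10 + 3 = 13
Critical path = longest = max(16, 13)
= 16 (Path A)


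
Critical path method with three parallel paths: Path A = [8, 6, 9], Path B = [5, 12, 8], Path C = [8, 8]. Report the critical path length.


Path A: 8 + 6 + 9 = 23
Path B: 5 + 12 + 8 = 25
Path C: 8 + 8 = 16
Critical path = longest = max(23, 25, 16)
= 25 (Path B)


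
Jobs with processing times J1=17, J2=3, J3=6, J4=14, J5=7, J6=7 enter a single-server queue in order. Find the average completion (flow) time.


Completion times:
  J1: completes at 17
  J2: completes at 20
  J3: completes at 26
  J4: completes at 40
  J5: completes at 47
  J6: completes at 54
Sum = 204
Average = 204/6
= 34.00


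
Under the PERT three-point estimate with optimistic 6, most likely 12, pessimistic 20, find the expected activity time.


te = (o + 4m + p) / 6
= (6 + 4×12 + 20) / 6
= (6 + 48 + 20) / 6
= 74 / 6
= 12.33


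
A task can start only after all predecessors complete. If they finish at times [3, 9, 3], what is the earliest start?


ES = max of all predecessor completion times
Predecessors: [3, 9, 3]
ES = max(3, 9, 3)
= 9


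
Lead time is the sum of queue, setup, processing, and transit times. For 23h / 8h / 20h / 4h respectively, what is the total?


Lead time = queue + setup + processing + transit
= 23 + 8 + 20 + 4
= 55 hours


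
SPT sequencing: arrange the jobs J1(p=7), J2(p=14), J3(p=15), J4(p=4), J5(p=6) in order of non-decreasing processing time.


SPT: sort by shortest processing time
  J4: p=4
  J5: p=6
  J1: p=7
  J2: p=14
  J3: p=15
Order: J4 → J5 → J1 → J2 → J3


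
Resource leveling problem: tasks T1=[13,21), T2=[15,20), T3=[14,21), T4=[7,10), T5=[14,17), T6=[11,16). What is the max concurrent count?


Check each time point for overlaps:
  t=15: 5 tasks active (T1, T2, T3, T5, T6)
Max concurrent = 5


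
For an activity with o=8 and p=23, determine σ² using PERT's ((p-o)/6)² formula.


σ² = ((p - o) / 6)² = (p - o)² / 36
= (23 - 8)² / 36
= 15² / 36
= 225 / 36
= 6.2500


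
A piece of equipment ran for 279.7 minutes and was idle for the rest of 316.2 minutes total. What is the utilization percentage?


Utilization = busy / total × 100
= 279.7 / 316.2 × 100
= 88.5%


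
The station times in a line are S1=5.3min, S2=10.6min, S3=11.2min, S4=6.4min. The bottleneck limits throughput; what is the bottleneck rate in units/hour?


Bottleneck = longest station time
Station times: [5.3, 10.6, 11.2, 6.4]
Max = 11.2 min
Rate = 60 / 11.2
= 5.36 units/hour (bottleneck: 11.2min)


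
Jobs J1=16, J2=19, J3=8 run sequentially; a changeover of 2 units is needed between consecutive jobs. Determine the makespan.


Makespan = Σ processing + (n-1) × setup
= (16 + 19 + 8) + (3-1)×2
= 43 + 4
= 47 time units


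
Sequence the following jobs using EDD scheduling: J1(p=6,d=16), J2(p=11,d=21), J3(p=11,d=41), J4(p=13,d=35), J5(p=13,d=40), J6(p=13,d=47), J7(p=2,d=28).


EDD: sort by earliest due date
  J1: d=16, p=6
  J2: d=21, p=11
  J7: d=28, p=2
  J4: d=35, p=13
  J5: d=40, p=13
  J3: d=41, p=11
  J6: d=47, p=13
Order: J1 → J2 → J7 → J4 → J5 → J3 → J6


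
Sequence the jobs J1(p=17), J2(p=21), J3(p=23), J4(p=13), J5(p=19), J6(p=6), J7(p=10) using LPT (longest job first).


LPT: sort by longest processing time first
  J3: p=23
  J2: p=21
  J5: p=19
  J1: p=17
  J4: p=13
  J7: p=10
  J6: p=6
Order: J3 → J2 → J5 → J1 → J4 → J7 → J6


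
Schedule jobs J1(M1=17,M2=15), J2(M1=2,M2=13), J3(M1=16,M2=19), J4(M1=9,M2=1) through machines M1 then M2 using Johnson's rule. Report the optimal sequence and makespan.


Johnson's rule:
Group 1 (M1≤M2, sort by M1): ['J2', 'J3']
Group 2 (M1>M2, sort desc M2): ['J1', 'J4']
Sequence: J2 → J3 → J1 → J4
Makespan calculation:
  J2: M1 done=2, M2 done=15
  J3: M1 done=18, M2 done=37
  J1: M1 done=35, M2 done=52
  J4: M1 done=44, M2 done=53
= Sequence: J2 → J3 → J1 → J4, Makespan: 53


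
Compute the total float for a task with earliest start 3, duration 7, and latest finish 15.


EF = ES + duration = 3 + 7 = 10
LS = LF - duration = 15 - 7 = 8
Total Float = LF - EF = 15 - 10
(or LS - ES = 8 - 3)
= 5


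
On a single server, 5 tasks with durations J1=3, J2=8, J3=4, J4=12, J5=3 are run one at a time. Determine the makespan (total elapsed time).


Sequential makespan: sum all processing times
= 3 + 8 + 4 + 12 + 3
= 30 time units


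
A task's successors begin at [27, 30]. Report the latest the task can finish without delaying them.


LF = min of all successor start times
Successors start at: [27, 30]
LF = min(27, 30)
= 27
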